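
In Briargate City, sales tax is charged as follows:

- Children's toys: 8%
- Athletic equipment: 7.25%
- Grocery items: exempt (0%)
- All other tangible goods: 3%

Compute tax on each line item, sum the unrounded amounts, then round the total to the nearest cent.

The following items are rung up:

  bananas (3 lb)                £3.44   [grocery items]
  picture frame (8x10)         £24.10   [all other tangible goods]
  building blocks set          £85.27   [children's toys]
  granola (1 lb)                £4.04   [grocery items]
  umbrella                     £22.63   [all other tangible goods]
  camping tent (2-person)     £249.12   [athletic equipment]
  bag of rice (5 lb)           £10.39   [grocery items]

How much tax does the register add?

Bananas (3 lb) £3.44: grocery items → 0% → £0.00
Picture frame (8x10) £24.10: all other tangible goods → 3% → £0.723
Building blocks set £85.27: children's toys → 8% → £6.8216
Granola (1 lb) £4.04: grocery items → 0% → £0.00
Umbrella £22.63: all other tangible goods → 3% → £0.6789
Camping tent (2-person) £249.12: athletic equipment → 7.25% → £18.0612
Bag of rice (5 lb) £10.39: grocery items → 0% → £0.00
Unrounded tax sum = £26.2847 → £26.28

£26.28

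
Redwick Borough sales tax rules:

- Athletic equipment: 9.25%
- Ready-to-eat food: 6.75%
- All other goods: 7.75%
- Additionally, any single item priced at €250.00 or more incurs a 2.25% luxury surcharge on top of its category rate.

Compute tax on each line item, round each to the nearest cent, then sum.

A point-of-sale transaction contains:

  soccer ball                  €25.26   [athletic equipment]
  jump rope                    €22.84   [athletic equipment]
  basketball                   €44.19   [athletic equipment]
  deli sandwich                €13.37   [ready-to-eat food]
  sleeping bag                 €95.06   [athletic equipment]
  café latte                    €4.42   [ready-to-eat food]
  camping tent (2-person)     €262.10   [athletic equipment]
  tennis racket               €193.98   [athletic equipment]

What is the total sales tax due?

Soccer ball €25.26: athletic equipment → 9.25% → €2.34
Jump rope €22.84: athletic equipment → 9.25% → €2.11
Basketball €44.19: athletic equipment → 9.25% → €4.09
Deli sandwich €13.37: ready-to-eat food → 6.75% → €0.90
Sleeping bag €95.06: athletic equipment → 9.25% → €8.79
Café latte €4.42: ready-to-eat food → 6.75% → €0.30
Camping tent (2-person) €262.10: athletic equipment → 9.25% + 2.25% surcharge = 11.5% → €30.14
Tennis racket €193.98: athletic equipment → 9.25% → €17.94
Total tax = €2.34 + €2.11 + €4.09 + €0.90 + €8.79 + €0.30 + €30.14 + €17.94 = €66.61

€66.61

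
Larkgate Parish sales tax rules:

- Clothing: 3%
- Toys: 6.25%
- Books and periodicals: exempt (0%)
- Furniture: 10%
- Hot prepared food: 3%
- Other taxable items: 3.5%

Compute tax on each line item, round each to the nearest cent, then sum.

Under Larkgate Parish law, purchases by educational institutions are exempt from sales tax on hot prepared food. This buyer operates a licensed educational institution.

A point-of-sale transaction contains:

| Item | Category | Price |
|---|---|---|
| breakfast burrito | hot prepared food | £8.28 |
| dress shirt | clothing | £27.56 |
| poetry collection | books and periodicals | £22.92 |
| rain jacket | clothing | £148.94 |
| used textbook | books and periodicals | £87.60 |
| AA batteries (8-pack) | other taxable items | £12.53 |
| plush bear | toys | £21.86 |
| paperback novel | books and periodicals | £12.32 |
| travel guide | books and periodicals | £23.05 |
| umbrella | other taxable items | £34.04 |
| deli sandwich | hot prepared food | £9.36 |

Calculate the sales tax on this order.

£8.30

Breakfast burrito £8.28: hot prepared food, buyer-exempt → 0% → £0.00
Dress shirt £27.56: clothing → 3% → £0.83
Poetry collection £22.92: books and periodicals → 0% → £0.00
Rain jacket £148.94: clothing → 3% → £4.47
Used textbook £87.60: books and periodicals → 0% → £0.00
AA batteries (8-pack) £12.53: other taxable items → 3.5% → £0.44
Plush bear £21.86: toys → 6.25% → £1.37
Paperback novel £12.32: books and periodicals → 0% → £0.00
Travel guide £23.05: books and periodicals → 0% → £0.00
Umbrella £34.04: other taxable items → 3.5% → £1.19
Deli sandwich £9.36: hot prepared food, buyer-exempt → 0% → £0.00
Total tax = £0.83 + £4.47 + £0.44 + £1.37 + £1.19 = £8.30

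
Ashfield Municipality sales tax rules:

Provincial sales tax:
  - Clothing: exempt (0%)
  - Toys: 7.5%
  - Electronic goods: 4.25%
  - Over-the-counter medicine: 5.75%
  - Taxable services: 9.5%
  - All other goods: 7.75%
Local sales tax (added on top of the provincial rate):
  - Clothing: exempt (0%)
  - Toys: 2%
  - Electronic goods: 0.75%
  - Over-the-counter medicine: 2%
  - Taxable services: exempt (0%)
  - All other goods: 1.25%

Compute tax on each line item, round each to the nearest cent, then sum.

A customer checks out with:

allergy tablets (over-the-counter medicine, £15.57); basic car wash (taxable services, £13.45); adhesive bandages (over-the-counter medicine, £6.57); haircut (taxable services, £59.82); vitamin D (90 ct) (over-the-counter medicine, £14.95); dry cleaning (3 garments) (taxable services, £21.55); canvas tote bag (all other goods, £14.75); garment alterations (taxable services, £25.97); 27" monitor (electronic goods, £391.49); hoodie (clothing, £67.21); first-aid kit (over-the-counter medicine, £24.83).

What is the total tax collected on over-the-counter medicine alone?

£4.80

Allergy tablets £15.57: over-the-counter medicine → 5.75% + 2% local = 7.75% → £1.21
Adhesive bandages £6.57: over-the-counter medicine → 5.75% + 2% local = 7.75% → £0.51
Vitamin D (90 ct) £14.95: over-the-counter medicine → 5.75% + 2% local = 7.75% → £1.16
First-aid kit £24.83: over-the-counter medicine → 5.75% + 2% local = 7.75% → £1.92
Tax on over-the-counter medicine = £1.21 + £0.51 + £1.16 + £1.92 = £4.80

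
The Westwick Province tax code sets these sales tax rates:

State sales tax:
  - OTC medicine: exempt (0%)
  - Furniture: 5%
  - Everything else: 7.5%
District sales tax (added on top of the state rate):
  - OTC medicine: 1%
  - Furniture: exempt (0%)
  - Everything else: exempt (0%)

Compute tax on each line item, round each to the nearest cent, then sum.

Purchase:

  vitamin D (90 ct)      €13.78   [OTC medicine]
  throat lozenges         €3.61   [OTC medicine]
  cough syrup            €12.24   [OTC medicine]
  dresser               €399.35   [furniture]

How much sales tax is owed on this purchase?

€20.27

Vitamin D (90 ct) €13.78: OTC medicine → 0% + 1% district = 1% → €0.14
Throat lozenges €3.61: OTC medicine → 0% + 1% district = 1% → €0.04
Cough syrup €12.24: OTC medicine → 0% + 1% district = 1% → €0.12
Dresser €399.35: furniture → 5% + 0% district = 5% → €19.97
Total tax = €0.14 + €0.04 + €0.12 + €19.97 = €20.27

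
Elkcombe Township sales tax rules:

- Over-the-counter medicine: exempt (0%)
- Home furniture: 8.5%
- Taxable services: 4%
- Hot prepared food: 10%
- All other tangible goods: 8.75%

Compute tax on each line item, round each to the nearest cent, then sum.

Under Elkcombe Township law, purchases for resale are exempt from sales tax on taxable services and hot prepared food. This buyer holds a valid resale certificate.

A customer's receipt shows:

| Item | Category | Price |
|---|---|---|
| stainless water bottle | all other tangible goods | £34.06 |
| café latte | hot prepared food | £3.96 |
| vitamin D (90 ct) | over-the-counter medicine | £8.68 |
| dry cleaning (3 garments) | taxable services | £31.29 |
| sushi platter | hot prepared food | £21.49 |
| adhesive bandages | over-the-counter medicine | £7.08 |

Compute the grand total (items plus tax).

£109.54

Stainless water bottle £34.06: all other tangible goods → 8.75% → £2.98
Café latte £3.96: hot prepared food, buyer-exempt → 0% → £0.00
Vitamin D (90 ct) £8.68: over-the-counter medicine → 0% → £0.00
Dry cleaning (3 garments) £31.29: taxable services, buyer-exempt → 0% → £0.00
Sushi platter £21.49: hot prepared food, buyer-exempt → 0% → £0.00
Adhesive bandages £7.08: over-the-counter medicine → 0% → £0.00
Subtotal = £106.56; tax = £2.98; total due = £109.54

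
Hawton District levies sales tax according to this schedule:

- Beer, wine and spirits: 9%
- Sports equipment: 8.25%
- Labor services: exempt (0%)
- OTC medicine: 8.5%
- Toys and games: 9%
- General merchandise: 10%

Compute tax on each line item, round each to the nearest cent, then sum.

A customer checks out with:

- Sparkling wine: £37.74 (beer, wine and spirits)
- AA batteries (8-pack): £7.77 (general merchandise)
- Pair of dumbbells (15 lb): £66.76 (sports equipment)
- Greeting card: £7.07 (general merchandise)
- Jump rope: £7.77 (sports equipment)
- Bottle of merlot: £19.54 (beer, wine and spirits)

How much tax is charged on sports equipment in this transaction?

Pair of dumbbells (15 lb) £66.76: sports equipment → 8.25% → £5.51
Jump rope £7.77: sports equipment → 8.25% → £0.64
Tax on sports equipment = £5.51 + £0.64 = £6.15

£6.15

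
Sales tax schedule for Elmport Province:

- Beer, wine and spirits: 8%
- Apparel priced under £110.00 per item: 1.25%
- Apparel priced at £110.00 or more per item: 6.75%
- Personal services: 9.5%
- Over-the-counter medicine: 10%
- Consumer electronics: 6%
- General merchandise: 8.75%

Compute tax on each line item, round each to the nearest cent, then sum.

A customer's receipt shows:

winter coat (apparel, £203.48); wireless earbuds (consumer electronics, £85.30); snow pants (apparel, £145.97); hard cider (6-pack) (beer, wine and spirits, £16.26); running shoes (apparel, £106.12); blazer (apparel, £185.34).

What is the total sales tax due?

£43.84

Winter coat £203.48: apparel, £110.00 or more → 6.75% → £13.73
Wireless earbuds £85.30: consumer electronics → 6% → £5.12
Snow pants £145.97: apparel, £110.00 or more → 6.75% → £9.85
Hard cider (6-pack) £16.26: beer, wine and spirits → 8% → £1.30
Running shoes £106.12: apparel, under £110.00 → 1.25% → £1.33
Blazer £185.34: apparel, £110.00 or more → 6.75% → £12.51
Total tax = £13.73 + £5.12 + £9.85 + £1.30 + £1.33 + £12.51 = £43.84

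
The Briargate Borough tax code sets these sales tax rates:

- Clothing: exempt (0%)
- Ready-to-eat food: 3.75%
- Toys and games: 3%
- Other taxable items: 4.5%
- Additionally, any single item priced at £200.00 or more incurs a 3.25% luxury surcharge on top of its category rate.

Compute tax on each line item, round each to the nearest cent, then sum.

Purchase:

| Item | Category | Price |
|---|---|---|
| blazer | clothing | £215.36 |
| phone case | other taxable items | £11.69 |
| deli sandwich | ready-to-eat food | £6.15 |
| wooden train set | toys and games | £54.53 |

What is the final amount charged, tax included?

Blazer £215.36: clothing → 0% + 3.25% surcharge = 3.25% → £7.00
Phone case £11.69: other taxable items → 4.5% → £0.53
Deli sandwich £6.15: ready-to-eat food → 3.75% → £0.23
Wooden train set £54.53: toys and games → 3% → £1.64
Subtotal = £287.73; tax = £9.40; total due = £297.13

£297.13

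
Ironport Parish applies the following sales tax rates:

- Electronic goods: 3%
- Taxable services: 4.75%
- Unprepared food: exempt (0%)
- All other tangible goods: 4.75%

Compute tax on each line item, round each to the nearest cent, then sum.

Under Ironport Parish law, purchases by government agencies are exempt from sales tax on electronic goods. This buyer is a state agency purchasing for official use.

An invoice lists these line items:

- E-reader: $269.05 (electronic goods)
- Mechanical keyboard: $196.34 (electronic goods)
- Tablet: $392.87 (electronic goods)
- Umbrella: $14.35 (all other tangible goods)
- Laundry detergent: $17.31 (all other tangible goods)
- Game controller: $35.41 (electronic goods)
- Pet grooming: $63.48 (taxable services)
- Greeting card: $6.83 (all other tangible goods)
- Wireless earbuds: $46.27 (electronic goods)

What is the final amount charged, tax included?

E-reader $269.05: electronic goods, buyer-exempt → 0% → $0.00
Mechanical keyboard $196.34: electronic goods, buyer-exempt → 0% → $0.00
Tablet $392.87: electronic goods, buyer-exempt → 0% → $0.00
Umbrella $14.35: all other tangible goods → 4.75% → $0.68
Laundry detergent $17.31: all other tangible goods → 4.75% → $0.82
Game controller $35.41: electronic goods, buyer-exempt → 0% → $0.00
Pet grooming $63.48: taxable services → 4.75% → $3.02
Greeting card $6.83: all other tangible goods → 4.75% → $0.32
Wireless earbuds $46.27: electronic goods, buyer-exempt → 0% → $0.00
Subtotal = $1041.91; tax = $4.84; total due = $1046.75

$1046.75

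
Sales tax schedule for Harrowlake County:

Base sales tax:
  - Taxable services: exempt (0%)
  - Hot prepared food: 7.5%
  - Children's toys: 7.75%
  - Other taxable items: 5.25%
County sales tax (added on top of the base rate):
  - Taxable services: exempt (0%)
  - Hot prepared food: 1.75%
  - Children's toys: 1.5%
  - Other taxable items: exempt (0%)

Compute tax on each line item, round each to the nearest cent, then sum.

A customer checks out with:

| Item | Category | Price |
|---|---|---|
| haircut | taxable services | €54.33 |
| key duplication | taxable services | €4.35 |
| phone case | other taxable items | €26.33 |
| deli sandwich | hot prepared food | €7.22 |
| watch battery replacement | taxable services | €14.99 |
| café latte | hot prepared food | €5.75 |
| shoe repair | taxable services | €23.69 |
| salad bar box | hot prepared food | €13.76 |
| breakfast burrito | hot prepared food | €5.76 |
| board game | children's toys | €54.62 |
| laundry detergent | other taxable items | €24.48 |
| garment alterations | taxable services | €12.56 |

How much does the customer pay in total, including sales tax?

€258.56

Haircut €54.33: taxable services → 0% + 0% county = 0% → €0.00
Key duplication €4.35: taxable services → 0% + 0% county = 0% → €0.00
Phone case €26.33: other taxable items → 5.25% + 0% county = 5.25% → €1.38
Deli sandwich €7.22: hot prepared food → 7.5% + 1.75% county = 9.25% → €0.67
Watch battery replacement €14.99: taxable services → 0% + 0% county = 0% → €0.00
Café latte €5.75: hot prepared food → 7.5% + 1.75% county = 9.25% → €0.53
Shoe repair €23.69: taxable services → 0% + 0% county = 0% → €0.00
Salad bar box €13.76: hot prepared food → 7.5% + 1.75% county = 9.25% → €1.27
Breakfast burrito €5.76: hot prepared food → 7.5% + 1.75% county = 9.25% → €0.53
Board game €54.62: children's toys → 7.75% + 1.5% county = 9.25% → €5.05
Laundry detergent €24.48: other taxable items → 5.25% + 0% county = 5.25% → €1.29
Garment alterations €12.56: taxable services → 0% + 0% county = 0% → €0.00
Subtotal = €247.84; tax = €10.72; total due = €258.56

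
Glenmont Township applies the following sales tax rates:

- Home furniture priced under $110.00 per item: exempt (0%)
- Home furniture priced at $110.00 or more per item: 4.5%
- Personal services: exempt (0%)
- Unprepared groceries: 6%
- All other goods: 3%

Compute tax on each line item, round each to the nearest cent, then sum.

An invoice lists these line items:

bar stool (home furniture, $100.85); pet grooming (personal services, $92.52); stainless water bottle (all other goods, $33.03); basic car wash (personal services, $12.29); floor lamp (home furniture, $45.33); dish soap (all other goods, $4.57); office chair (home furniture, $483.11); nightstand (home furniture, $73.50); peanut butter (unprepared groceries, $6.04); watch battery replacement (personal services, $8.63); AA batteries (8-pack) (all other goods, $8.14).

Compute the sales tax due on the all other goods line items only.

$1.37

Stainless water bottle $33.03: all other goods → 3% → $0.99
Dish soap $4.57: all other goods → 3% → $0.14
AA batteries (8-pack) $8.14: all other goods → 3% → $0.24
Tax on all other goods = $0.99 + $0.14 + $0.24 = $1.37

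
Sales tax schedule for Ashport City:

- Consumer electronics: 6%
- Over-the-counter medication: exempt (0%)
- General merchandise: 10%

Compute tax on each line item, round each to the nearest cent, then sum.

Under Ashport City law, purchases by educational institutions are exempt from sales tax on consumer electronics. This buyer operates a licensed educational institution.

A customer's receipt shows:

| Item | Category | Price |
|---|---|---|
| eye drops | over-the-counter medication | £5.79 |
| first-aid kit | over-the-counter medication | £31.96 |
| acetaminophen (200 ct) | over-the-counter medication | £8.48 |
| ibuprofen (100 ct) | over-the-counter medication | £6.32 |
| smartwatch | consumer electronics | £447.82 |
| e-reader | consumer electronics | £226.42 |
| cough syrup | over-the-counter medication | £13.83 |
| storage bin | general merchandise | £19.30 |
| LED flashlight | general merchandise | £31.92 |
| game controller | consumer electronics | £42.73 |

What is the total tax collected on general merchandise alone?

Storage bin £19.30: general merchandise → 10% → £1.93
LED flashlight £31.92: general merchandise → 10% → £3.19
Tax on general merchandise = £1.93 + £3.19 = £5.12

£5.12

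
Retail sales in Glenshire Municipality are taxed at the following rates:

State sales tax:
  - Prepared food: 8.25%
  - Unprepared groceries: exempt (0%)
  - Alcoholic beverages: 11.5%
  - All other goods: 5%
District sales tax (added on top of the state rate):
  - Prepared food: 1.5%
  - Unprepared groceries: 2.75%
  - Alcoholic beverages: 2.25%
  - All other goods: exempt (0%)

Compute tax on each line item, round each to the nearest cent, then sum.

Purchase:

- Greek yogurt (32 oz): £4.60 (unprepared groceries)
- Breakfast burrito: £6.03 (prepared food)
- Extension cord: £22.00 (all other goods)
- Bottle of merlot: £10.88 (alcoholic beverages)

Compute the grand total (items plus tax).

Greek yogurt (32 oz) £4.60: unprepared groceries → 0% + 2.75% district = 2.75% → £0.13
Breakfast burrito £6.03: prepared food → 8.25% + 1.5% district = 9.75% → £0.59
Extension cord £22.00: all other goods → 5% + 0% district = 5% → £1.10
Bottle of merlot £10.88: alcoholic beverages → 11.5% + 2.25% district = 13.75% → £1.50
Subtotal = £43.51; tax = £3.32; total due = £46.83

£46.83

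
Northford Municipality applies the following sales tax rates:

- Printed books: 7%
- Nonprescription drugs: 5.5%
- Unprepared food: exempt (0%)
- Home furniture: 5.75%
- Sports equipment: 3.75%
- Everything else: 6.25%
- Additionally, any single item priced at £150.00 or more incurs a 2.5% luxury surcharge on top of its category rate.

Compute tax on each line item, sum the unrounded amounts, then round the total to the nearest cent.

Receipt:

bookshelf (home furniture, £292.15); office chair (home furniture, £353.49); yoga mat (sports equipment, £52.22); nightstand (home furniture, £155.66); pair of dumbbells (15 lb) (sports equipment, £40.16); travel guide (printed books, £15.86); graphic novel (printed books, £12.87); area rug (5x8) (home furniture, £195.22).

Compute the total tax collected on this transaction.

Bookshelf £292.15: home furniture → 5.75% + 2.5% surcharge = 8.25% → £24.102375
Office chair £353.49: home furniture → 5.75% + 2.5% surcharge = 8.25% → £29.162925
Yoga mat £52.22: sports equipment → 3.75% → £1.95825
Nightstand £155.66: home furniture → 5.75% + 2.5% surcharge = 8.25% → £12.84195
Pair of dumbbells (15 lb) £40.16: sports equipment → 3.75% → £1.506
Travel guide £15.86: printed books → 7% → £1.1102
Graphic novel £12.87: printed books → 7% → £0.9009
Area rug (5x8) £195.22: home furniture → 5.75% + 2.5% surcharge = 8.25% → £16.10565
Unrounded tax sum = £87.68825 → £87.69

£87.69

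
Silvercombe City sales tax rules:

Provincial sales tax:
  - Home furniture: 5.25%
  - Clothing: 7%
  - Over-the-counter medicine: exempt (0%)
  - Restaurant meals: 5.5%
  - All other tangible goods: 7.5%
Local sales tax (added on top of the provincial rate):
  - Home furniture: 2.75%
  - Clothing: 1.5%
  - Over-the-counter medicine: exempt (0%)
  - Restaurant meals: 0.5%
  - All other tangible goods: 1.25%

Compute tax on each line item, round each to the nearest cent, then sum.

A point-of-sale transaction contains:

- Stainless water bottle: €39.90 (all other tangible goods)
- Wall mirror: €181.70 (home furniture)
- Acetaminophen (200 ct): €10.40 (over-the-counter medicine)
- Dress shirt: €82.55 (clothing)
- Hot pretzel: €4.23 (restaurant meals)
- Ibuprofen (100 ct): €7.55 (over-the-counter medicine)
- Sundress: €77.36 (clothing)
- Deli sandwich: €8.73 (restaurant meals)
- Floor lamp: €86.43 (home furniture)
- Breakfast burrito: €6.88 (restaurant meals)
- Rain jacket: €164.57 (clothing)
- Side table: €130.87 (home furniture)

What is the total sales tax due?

€64.18

Stainless water bottle €39.90: all other tangible goods → 7.5% + 1.25% local = 8.75% → €3.49
Wall mirror €181.70: home furniture → 5.25% + 2.75% local = 8% → €14.54
Acetaminophen (200 ct) €10.40: over-the-counter medicine → 0% + 0% local = 0% → €0.00
Dress shirt €82.55: clothing → 7% + 1.5% local = 8.5% → €7.02
Hot pretzel €4.23: restaurant meals → 5.5% + 0.5% local = 6% → €0.25
Ibuprofen (100 ct) €7.55: over-the-counter medicine → 0% + 0% local = 0% → €0.00
Sundress €77.36: clothing → 7% + 1.5% local = 8.5% → €6.58
Deli sandwich €8.73: restaurant meals → 5.5% + 0.5% local = 6% → €0.52
Floor lamp €86.43: home furniture → 5.25% + 2.75% local = 8% → €6.91
Breakfast burrito €6.88: restaurant meals → 5.5% + 0.5% local = 6% → €0.41
Rain jacket €164.57: clothing → 7% + 1.5% local = 8.5% → €13.99
Side table €130.87: home furniture → 5.25% + 2.75% local = 8% → €10.47
Total tax = €3.49 + €14.54 + €7.02 + €0.25 + €6.58 + €0.52 + €6.91 + €0.41 + €13.99 + €10.47 = €64.18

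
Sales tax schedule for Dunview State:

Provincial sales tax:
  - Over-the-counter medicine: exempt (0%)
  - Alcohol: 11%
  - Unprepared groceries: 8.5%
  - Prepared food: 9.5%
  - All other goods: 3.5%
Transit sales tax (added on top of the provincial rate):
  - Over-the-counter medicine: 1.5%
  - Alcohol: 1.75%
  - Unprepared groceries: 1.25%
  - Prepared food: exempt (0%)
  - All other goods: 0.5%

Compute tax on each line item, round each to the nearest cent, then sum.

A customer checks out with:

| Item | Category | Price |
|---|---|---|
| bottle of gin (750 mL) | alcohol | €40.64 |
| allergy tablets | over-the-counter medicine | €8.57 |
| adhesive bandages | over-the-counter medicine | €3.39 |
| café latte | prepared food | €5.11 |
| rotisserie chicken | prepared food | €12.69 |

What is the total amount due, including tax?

Bottle of gin (750 mL) €40.64: alcohol → 11% + 1.75% transit = 12.75% → €5.18
Allergy tablets €8.57: over-the-counter medicine → 0% + 1.5% transit = 1.5% → €0.13
Adhesive bandages €3.39: over-the-counter medicine → 0% + 1.5% transit = 1.5% → €0.05
Café latte €5.11: prepared food → 9.5% + 0% transit = 9.5% → €0.49
Rotisserie chicken €12.69: prepared food → 9.5% + 0% transit = 9.5% → €1.21
Subtotal = €70.40; tax = €7.06; total due = €77.46

€77.46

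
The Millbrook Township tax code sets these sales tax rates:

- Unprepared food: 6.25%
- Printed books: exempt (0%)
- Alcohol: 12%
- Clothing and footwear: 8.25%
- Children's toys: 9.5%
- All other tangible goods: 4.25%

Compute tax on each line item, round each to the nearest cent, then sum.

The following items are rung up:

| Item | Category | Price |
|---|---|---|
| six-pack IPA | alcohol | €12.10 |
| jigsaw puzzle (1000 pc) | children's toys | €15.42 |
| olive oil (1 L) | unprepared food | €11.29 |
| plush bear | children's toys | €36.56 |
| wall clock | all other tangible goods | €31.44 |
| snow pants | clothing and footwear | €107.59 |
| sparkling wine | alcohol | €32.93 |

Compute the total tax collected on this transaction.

€21.26

Six-pack IPA €12.10: alcohol → 12% → €1.45
Jigsaw puzzle (1000 pc) €15.42: children's toys → 9.5% → €1.46
Olive oil (1 L) €11.29: unprepared food → 6.25% → €0.71
Plush bear €36.56: children's toys → 9.5% → €3.47
Wall clock €31.44: all other tangible goods → 4.25% → €1.34
Snow pants €107.59: clothing and footwear → 8.25% → €8.88
Sparkling wine €32.93: alcohol → 12% → €3.95
Total tax = €1.45 + €1.46 + €0.71 + €3.47 + €1.34 + €8.88 + €3.95 = €21.26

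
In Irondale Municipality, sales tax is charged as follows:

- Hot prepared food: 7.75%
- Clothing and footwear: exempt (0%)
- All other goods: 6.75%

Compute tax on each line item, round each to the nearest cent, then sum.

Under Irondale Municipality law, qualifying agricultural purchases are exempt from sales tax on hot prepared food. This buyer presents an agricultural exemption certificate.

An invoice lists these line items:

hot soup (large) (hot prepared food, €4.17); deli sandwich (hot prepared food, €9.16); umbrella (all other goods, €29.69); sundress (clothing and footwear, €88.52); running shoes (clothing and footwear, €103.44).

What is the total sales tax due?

€2.00

Hot soup (large) €4.17: hot prepared food, buyer-exempt → 0% → €0.00
Deli sandwich €9.16: hot prepared food, buyer-exempt → 0% → €0.00
Umbrella €29.69: all other goods → 6.75% → €2.00
Sundress €88.52: clothing and footwear → 0% → €0.00
Running shoes €103.44: clothing and footwear → 0% → €0.00
Total tax = €2.00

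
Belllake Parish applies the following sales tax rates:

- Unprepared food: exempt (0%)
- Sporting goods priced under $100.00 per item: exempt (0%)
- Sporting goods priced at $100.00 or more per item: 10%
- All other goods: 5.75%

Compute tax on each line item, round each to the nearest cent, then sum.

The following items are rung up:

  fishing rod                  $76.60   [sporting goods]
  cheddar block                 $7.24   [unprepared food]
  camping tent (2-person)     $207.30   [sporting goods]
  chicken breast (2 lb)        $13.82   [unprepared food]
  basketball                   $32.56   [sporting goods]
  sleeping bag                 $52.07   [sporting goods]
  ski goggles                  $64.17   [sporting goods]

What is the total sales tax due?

Fishing rod $76.60: sporting goods, under $100.00 → 0% → $0.00
Cheddar block $7.24: unprepared food → 0% → $0.00
Camping tent (2-person) $207.30: sporting goods, $100.00 or more → 10% → $20.73
Chicken breast (2 lb) $13.82: unprepared food → 0% → $0.00
Basketball $32.56: sporting goods, under $100.00 → 0% → $0.00
Sleeping bag $52.07: sporting goods, under $100.00 → 0% → $0.00
Ski goggles $64.17: sporting goods, under $100.00 → 0% → $0.00
Total tax = $20.73

$20.73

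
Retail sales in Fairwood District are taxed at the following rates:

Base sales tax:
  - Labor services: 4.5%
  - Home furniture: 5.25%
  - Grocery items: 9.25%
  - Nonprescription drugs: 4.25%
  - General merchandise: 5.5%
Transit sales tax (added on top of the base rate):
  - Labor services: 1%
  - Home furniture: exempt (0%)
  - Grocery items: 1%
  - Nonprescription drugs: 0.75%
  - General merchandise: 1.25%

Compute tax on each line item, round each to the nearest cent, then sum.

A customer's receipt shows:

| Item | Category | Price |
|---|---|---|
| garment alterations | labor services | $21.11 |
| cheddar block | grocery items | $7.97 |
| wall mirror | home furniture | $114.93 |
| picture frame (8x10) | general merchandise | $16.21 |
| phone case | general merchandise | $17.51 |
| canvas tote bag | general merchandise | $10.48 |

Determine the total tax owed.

Garment alterations $21.11: labor services → 4.5% + 1% transit = 5.5% → $1.16
Cheddar block $7.97: grocery items → 9.25% + 1% transit = 10.25% → $0.82
Wall mirror $114.93: home furniture → 5.25% + 0% transit = 5.25% → $6.03
Picture frame (8x10) $16.21: general merchandise → 5.5% + 1.25% transit = 6.75% → $1.09
Phone case $17.51: general merchandise → 5.5% + 1.25% transit = 6.75% → $1.18
Canvas tote bag $10.48: general merchandise → 5.5% + 1.25% transit = 6.75% → $0.71
Total tax = $1.16 + $0.82 + $6.03 + $1.09 + $1.18 + $0.71 = $10.99

$10.99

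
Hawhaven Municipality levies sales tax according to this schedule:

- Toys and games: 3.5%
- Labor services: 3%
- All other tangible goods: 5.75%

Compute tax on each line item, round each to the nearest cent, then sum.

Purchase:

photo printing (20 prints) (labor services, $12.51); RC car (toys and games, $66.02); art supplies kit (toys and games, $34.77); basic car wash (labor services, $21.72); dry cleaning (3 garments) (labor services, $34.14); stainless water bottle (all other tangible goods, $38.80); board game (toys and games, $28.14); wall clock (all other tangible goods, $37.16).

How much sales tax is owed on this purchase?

Photo printing (20 prints) $12.51: labor services → 3% → $0.38
RC car $66.02: toys and games → 3.5% → $2.31
Art supplies kit $34.77: toys and games → 3.5% → $1.22
Basic car wash $21.72: labor services → 3% → $0.65
Dry cleaning (3 garments) $34.14: labor services → 3% → $1.02
Stainless water bottle $38.80: all other tangible goods → 5.75% → $2.23
Board game $28.14: toys and games → 3.5% → $0.98
Wall clock $37.16: all other tangible goods → 5.75% → $2.14
Total tax = $0.38 + $2.31 + $1.22 + $0.65 + $1.02 + $2.23 + $0.98 + $2.14 = $10.93

$10.93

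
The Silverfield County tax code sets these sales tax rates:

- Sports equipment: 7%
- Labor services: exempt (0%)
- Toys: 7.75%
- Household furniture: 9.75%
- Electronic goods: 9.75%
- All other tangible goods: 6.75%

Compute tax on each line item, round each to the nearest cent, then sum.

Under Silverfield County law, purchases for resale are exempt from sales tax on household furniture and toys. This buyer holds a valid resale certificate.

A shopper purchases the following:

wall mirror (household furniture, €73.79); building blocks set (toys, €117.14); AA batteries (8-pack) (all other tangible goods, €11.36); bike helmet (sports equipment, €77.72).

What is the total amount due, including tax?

€286.22

Wall mirror €73.79: household furniture, buyer-exempt → 0% → €0.00
Building blocks set €117.14: toys, buyer-exempt → 0% → €0.00
AA batteries (8-pack) €11.36: all other tangible goods → 6.75% → €0.77
Bike helmet €77.72: sports equipment → 7% → €5.44
Subtotal = €280.01; tax = €6.21; total due = €286.22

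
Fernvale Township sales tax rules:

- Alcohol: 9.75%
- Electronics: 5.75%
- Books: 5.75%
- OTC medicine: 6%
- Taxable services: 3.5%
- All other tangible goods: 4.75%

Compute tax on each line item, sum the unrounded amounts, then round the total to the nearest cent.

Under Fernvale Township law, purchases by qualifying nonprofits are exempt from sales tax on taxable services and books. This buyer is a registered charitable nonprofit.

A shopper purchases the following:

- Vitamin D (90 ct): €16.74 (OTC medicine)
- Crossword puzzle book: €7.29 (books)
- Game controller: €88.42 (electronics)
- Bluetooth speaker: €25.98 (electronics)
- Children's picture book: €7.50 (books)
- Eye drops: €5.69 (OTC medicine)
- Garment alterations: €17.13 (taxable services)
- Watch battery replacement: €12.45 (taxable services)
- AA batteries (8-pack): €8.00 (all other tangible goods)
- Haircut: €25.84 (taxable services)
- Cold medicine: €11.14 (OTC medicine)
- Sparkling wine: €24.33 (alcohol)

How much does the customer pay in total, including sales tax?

Vitamin D (90 ct) €16.74: OTC medicine → 6% → €1.0044
Crossword puzzle book €7.29: books, buyer-exempt → 0% → €0.00
Game controller €88.42: electronics → 5.75% → €5.08415
Bluetooth speaker €25.98: electronics → 5.75% → €1.49385
Children's picture book €7.50: books, buyer-exempt → 0% → €0.00
Eye drops €5.69: OTC medicine → 6% → €0.3414
Garment alterations €17.13: taxable services, buyer-exempt → 0% → €0.00
Watch battery replacement €12.45: taxable services, buyer-exempt → 0% → €0.00
AA batteries (8-pack) €8.00: all other tangible goods → 4.75% → €0.38
Haircut €25.84: taxable services, buyer-exempt → 0% → €0.00
Cold medicine €11.14: OTC medicine → 6% → €0.6684
Sparkling wine €24.33: alcohol → 9.75% → €2.372175
Subtotal = €250.51; unrounded tax = €11.344375 → €11.34; total due = €261.85

€261.85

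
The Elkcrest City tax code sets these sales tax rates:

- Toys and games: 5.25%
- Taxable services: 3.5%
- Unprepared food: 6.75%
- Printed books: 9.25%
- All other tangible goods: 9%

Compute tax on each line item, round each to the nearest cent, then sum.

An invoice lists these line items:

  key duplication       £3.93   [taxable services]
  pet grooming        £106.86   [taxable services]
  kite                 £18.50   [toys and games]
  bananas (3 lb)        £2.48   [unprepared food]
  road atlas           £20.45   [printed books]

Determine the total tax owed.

£6.91

Key duplication £3.93: taxable services → 3.5% → £0.14
Pet grooming £106.86: taxable services → 3.5% → £3.74
Kite £18.50: toys and games → 5.25% → £0.97
Bananas (3 lb) £2.48: unprepared food → 6.75% → £0.17
Road atlas £20.45: printed books → 9.25% → £1.89
Total tax = £0.14 + £3.74 + £0.97 + £0.17 + £1.89 = £6.91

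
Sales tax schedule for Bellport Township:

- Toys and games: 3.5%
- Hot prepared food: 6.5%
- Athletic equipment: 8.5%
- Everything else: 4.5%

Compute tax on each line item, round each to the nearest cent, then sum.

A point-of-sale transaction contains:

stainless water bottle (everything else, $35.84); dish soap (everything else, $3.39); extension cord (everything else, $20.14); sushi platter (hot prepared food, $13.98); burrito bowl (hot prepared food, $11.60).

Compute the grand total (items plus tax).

$89.28

Stainless water bottle $35.84: everything else → 4.5% → $1.61
Dish soap $3.39: everything else → 4.5% → $0.15
Extension cord $20.14: everything else → 4.5% → $0.91
Sushi platter $13.98: hot prepared food → 6.5% → $0.91
Burrito bowl $11.60: hot prepared food → 6.5% → $0.75
Subtotal = $84.95; tax = $4.33; total due = $89.28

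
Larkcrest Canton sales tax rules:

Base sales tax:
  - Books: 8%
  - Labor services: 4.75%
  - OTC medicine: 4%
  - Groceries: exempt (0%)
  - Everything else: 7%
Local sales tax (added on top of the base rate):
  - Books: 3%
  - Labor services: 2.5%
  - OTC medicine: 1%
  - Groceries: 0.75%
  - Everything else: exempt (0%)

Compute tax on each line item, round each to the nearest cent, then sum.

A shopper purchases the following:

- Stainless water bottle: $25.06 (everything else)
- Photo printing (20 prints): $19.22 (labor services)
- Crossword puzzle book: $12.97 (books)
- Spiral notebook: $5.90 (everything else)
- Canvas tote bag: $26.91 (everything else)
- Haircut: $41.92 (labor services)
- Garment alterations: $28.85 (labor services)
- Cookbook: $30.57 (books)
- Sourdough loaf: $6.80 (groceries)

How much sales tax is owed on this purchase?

$15.40

Stainless water bottle $25.06: everything else → 7% + 0% local = 7% → $1.75
Photo printing (20 prints) $19.22: labor services → 4.75% + 2.5% local = 7.25% → $1.39
Crossword puzzle book $12.97: books → 8% + 3% local = 11% → $1.43
Spiral notebook $5.90: everything else → 7% + 0% local = 7% → $0.41
Canvas tote bag $26.91: everything else → 7% + 0% local = 7% → $1.88
Haircut $41.92: labor services → 4.75% + 2.5% local = 7.25% → $3.04
Garment alterations $28.85: labor services → 4.75% + 2.5% local = 7.25% → $2.09
Cookbook $30.57: books → 8% + 3% local = 11% → $3.36
Sourdough loaf $6.80: groceries → 0% + 0.75% local = 0.75% → $0.05
Total tax = $1.75 + $1.39 + $1.43 + $0.41 + $1.88 + $3.04 + $2.09 + $3.36 + $0.05 = $15.40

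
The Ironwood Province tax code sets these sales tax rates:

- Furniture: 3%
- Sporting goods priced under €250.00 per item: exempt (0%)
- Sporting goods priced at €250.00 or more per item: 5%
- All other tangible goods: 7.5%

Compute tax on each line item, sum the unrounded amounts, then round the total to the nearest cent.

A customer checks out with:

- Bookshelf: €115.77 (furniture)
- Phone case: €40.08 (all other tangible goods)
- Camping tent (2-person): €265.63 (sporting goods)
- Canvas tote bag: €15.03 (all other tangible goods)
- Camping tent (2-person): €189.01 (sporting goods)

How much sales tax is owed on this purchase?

€20.89

Bookshelf €115.77: furniture → 3% → €3.4731
Phone case €40.08: all other tangible goods → 7.5% → €3.006
Camping tent (2-person) €265.63: sporting goods, €250.00 or more → 5% → €13.2815
Canvas tote bag €15.03: all other tangible goods → 7.5% → €1.12725
Camping tent (2-person) €189.01: sporting goods, under €250.00 → 0% → €0.00
Unrounded tax sum = €20.88785 → €20.89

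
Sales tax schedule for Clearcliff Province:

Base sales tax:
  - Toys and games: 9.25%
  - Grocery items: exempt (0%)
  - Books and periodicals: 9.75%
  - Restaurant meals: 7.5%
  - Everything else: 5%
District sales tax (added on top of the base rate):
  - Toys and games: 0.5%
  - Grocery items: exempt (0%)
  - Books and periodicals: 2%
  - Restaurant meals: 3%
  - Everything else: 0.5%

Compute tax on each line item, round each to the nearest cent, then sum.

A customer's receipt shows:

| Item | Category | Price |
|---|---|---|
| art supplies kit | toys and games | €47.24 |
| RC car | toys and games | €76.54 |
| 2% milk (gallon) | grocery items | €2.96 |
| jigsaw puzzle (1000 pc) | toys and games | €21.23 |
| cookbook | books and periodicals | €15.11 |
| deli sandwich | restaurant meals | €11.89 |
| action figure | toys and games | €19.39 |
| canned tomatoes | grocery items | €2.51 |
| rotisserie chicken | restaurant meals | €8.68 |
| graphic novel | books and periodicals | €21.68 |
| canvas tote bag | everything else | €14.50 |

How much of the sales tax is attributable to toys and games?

Art supplies kit €47.24: toys and games → 9.25% + 0.5% district = 9.75% → €4.61
RC car €76.54: toys and games → 9.25% + 0.5% district = 9.75% → €7.46
Jigsaw puzzle (1000 pc) €21.23: toys and games → 9.25% + 0.5% district = 9.75% → €2.07
Action figure €19.39: toys and games → 9.25% + 0.5% district = 9.75% → €1.89
Tax on toys and games = €4.61 + €7.46 + €2.07 + €1.89 = €16.03

€16.03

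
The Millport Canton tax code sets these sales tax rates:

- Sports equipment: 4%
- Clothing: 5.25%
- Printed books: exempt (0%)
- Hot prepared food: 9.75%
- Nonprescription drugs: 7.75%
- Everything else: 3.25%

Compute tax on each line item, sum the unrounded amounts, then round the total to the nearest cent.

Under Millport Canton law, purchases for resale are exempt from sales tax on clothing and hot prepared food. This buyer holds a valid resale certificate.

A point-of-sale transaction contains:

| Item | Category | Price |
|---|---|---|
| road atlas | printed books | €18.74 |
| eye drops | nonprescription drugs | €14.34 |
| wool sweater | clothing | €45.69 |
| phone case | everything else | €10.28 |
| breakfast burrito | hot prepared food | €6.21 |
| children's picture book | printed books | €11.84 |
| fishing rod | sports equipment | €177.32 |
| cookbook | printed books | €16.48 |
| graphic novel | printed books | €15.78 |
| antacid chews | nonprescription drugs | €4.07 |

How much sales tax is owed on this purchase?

Road atlas €18.74: printed books → 0% → €0.00
Eye drops €14.34: nonprescription drugs → 7.75% → €1.11135
Wool sweater €45.69: clothing, buyer-exempt → 0% → €0.00
Phone case €10.28: everything else → 3.25% → €0.3341
Breakfast burrito €6.21: hot prepared food, buyer-exempt → 0% → €0.00
Children's picture book €11.84: printed books → 0% → €0.00
Fishing rod €177.32: sports equipment → 4% → €7.0928
Cookbook €16.48: printed books → 0% → €0.00
Graphic novel €15.78: printed books → 0% → €0.00
Antacid chews €4.07: nonprescription drugs → 7.75% → €0.315425
Unrounded tax sum = €8.853675 → €8.85

€8.85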